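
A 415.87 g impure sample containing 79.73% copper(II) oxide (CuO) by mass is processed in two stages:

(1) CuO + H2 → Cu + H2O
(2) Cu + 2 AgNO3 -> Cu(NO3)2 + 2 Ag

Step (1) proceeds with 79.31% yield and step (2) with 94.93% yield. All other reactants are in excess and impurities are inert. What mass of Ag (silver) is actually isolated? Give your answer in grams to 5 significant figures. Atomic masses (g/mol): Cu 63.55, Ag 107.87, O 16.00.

Pure CuO = 415.87 × 0.7973 = 331.573 g.
M(CuO) = 63.55 + 16.00 = 79.55 g/mol.
M(Ag) = 107.87 g/mol.
n(CuO) = 331.573 / 79.55 = 4.16811 mol.
Step 1 (CuO:Cu = 1:1): theoretical n(Cu) = 4.16811 mol; at 79.31% yield, n(Cu) = 3.30573 mol.
Step 2 (Cu:Ag = 1:2): theoretical n(Ag) = 6.61146 mol, so theoretical mass = 6.61146 × 107.87 = 713.178 g.
At 94.93% yield, actual mass of Ag = 713.178 × 0.9493 = 677.020 g.

677.02 g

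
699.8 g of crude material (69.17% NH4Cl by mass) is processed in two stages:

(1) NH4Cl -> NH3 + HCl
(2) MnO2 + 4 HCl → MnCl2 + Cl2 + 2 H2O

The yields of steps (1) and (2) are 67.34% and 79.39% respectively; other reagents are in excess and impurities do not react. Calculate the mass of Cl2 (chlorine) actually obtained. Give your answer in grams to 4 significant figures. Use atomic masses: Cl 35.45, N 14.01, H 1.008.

Pure NH4Cl = 699.8 × 0.6917 = 484.05 g.
M(NH4Cl) = 14.01 + 4(1.008) + 35.45 = 53.492 g/mol.
M(Cl2) = 2(35.45) = 70.90 g/mol.
n(NH4Cl) = 484.05 / 53.492 = 9.0490 mol.
Step 1 (NH4Cl:HCl = 1:1): theoretical n(HCl) = 9.0490 mol; at 67.34% yield, n(HCl) = 6.0936 mol.
Step 2 (HCl:Cl2 = 4:1): theoretical n(Cl2) = 1.5234 mol, so theoretical mass = 1.5234 × 70.90 = 108.01 g.
At 79.39% yield, actual mass of Cl2 = 108.01 × 0.7939 = 85.749 g.

85.75 g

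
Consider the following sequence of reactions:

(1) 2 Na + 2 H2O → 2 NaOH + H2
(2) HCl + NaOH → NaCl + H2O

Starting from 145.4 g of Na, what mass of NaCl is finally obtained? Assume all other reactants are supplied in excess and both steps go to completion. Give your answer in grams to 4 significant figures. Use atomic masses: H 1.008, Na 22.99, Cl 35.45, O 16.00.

369.6 g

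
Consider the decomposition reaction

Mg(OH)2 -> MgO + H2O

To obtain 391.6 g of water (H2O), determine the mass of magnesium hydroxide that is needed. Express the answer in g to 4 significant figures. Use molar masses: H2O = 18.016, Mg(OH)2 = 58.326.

1268 g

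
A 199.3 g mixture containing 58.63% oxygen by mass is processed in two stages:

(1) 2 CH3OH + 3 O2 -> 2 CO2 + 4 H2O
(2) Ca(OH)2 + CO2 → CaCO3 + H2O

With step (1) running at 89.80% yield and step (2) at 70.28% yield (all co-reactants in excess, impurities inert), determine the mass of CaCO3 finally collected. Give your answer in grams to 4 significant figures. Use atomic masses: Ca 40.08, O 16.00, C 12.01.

Pure O2 = 199.3 × 0.5863 = 116.85 g.
M(O2) = 2(16.00) = 32.00 g/mol.
M(CaCO3) = 40.08 + 12.01 + 3(16.00) = 100.09 g/mol.
n(O2) = 116.85 / 32.00 = 3.6515 mol.
Step 1 (O2:CO2 = 3:2): theoretical n(CO2) = 2.4344 mol; at 89.80% yield, n(CO2) = 2.1861 mol.
Step 2 (CO2:CaCO3 = 1:1): theoretical n(CaCO3) = 2.1861 mol, so theoretical mass = 2.1861 × 100.09 = 218.80 g.
At 70.28% yield, actual mass of CaCO3 = 218.80 × 0.7028 = 153.77 g.

153.8 g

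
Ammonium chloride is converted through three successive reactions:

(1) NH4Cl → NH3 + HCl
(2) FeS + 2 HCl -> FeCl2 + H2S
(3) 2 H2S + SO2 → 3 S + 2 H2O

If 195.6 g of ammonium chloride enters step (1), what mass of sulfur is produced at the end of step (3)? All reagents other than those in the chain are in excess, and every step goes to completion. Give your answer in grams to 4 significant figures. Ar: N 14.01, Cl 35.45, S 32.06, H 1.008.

M(NH4Cl) = 14.01 + 4(1.008) + 35.45 = 53.492 g/mol.
M(S) = 32.06 g/mol.
n(NH4Cl) = 195.6 / 53.492 = 3.6566 mol.
Reaction (1): NH4Cl→HCl ratio 1:1 ⇒ n(HCl) = 3.6566 mol.
Reaction (2): HCl→H2S ratio 2:1 ⇒ n(H2S) = 1.8283 mol.
Reaction (3): H2S→S ratio 2:3 ⇒ n(S) = 2.7425 mol.
Mass of S = 2.7425 × 32.06 = 87.923 g.

87.92 g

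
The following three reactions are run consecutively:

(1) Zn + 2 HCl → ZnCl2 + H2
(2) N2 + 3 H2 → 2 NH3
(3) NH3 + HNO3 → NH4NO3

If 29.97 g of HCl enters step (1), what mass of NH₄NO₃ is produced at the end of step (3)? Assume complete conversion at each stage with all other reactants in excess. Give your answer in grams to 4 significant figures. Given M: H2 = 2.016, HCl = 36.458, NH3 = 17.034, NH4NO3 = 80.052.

21.94 g

n(HCl) = 29.97 / 36.458 = 0.82204 mol.
Reaction (1): HCl→H2 ratio 2:1 ⇒ n(H2) = 0.41102 mol.
Reaction (2): H2→NH3 ratio 3:2 ⇒ n(NH3) = 0.27401 mol.
Reaction (3): NH3→NH4NO3 ratio 1:1 ⇒ n(NH4NO3) = 0.27401 mol.
Mass of NH4NO3 = 0.27401 × 80.052 = 21.935 g.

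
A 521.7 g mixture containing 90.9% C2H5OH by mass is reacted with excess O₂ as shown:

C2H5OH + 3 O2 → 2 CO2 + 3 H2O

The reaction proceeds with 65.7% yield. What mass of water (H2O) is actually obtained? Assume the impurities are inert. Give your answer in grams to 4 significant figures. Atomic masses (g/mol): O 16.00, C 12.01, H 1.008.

365.5 g

Pure C2H5OH available = 521.7 g × 0.909 = 474.23 g.
M(C2H5OH) = 2(12.01) + 6(1.008) + 16.00 = 46.068 g/mol.
M(H2O) = 2(1.008) + 16.00 = 18.016 g/mol.
n(C2H5OH) = 474.23 g / 46.068 g/mol = 10.294 mol.
From the equation the C2H5OH:H2O mole ratio is 1:3, so n(H2O) = 10.294 × 3/1 = 30.882 mol.
Mass of H2O = 30.882 mol × 18.016 g/mol = 556.37 g.
Actual mass collected = 556.37 g × 0.657 = 365.54 g.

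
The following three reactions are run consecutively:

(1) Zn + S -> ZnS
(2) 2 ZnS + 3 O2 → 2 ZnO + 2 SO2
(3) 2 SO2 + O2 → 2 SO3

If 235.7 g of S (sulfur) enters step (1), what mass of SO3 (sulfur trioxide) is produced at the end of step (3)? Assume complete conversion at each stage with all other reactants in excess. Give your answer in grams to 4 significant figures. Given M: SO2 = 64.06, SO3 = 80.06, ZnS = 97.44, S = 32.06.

588.6 g

n(S) = 235.7 / 32.06 = 7.3518 mol.
Reaction (1): S→ZnS ratio 1:1 ⇒ n(ZnS) = 7.3518 mol.
Reaction (2): ZnS→SO2 ratio 2:2 ⇒ n(SO2) = 7.3518 mol.
Reaction (3): SO2→SO3 ratio 2:2 ⇒ n(SO3) = 7.3518 mol.
Mass of SO3 = 7.3518 × 80.06 = 588.59 g.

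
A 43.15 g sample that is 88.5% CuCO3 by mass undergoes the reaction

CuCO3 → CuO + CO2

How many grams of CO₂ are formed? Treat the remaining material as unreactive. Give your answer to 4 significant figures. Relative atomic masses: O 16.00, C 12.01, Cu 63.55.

Mass of pure CuCO3 = 43.15 g × 0.885 = 38.188 g.
M(CuCO3) = 63.55 + 12.01 + 3(16.00) = 123.56 g/mol.
M(CO2) = 12.01 + 2(16.00) = 44.01 g/mol.
n(CuCO3) = 38.188 g / 123.56 g/mol = 0.30906 mol.
From the equation the CuCO3:CO2 mole ratio is 1:1, so n(CO2) = 0.30906 × 1/1 = 0.30906 mol.
Mass of CO2 = 0.30906 mol × 44.01 g/mol = 13.602 g.

13.60 g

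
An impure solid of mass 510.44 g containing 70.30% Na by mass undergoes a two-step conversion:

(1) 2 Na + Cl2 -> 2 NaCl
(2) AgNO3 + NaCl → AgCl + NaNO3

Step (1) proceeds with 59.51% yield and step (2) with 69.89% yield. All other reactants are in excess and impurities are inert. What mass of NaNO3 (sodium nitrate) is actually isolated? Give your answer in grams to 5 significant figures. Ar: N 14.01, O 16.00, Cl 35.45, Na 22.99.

Pure Na = 510.44 × 0.7030 = 358.839 g.
M(Na) = 22.99 g/mol.
M(NaNO3) = 22.99 + 14.01 + 3(16.00) = 85.00 g/mol.
n(Na) = 358.839 / 22.99 = 15.6085 mol.
Step 1 (Na:NaCl = 2:2): theoretical n(NaCl) = 15.6085 mol; at 59.51% yield, n(NaCl) = 9.28862 mol.
Step 2 (NaCl:NaNO3 = 1:1): theoretical n(NaNO3) = 9.28862 mol, so theoretical mass = 9.28862 × 85.00 = 789.532 g.
At 69.89% yield, actual mass of NaNO3 = 789.532 × 0.6989 = 551.804 g.

551.80 g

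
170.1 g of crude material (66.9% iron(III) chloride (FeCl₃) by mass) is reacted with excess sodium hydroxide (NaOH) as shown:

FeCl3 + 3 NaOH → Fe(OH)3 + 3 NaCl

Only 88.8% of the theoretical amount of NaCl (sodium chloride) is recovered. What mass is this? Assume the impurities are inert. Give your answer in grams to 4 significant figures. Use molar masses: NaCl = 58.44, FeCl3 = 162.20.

109.2 g

Pure FeCl3 available = 170.1 g × 0.669 = 113.80 g.
n(FeCl3) = 113.80 g / 162.20 g/mol = 0.70158 mol.
From the equation the FeCl3:NaCl mole ratio is 1:3, so n(NaCl) = 0.70158 × 3/1 = 2.1048 mol.
Mass of NaCl = 2.1048 mol × 58.44 g/mol = 123.00 g.
Actual mass collected = 123.00 g × 0.888 = 109.23 g.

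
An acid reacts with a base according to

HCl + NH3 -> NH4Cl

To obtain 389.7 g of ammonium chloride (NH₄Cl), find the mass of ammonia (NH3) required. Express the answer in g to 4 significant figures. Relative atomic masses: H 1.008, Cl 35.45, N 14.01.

124.1 g

M(NH4Cl) = 14.01 + 4(1.008) + 35.45 = 53.492 g/mol.
M(NH3) = 14.01 + 3(1.008) = 17.034 g/mol.
n(NH4Cl) = 389.70 g / 53.492 g/mol = 7.2852 mol.
From the equation the NH4Cl:NH3 mole ratio is 1:1, so n(NH3) = 7.2852 × 1/1 = 7.2852 mol.
Mass of NH3 = 7.2852 mol × 17.034 g/mol = 124.10 g.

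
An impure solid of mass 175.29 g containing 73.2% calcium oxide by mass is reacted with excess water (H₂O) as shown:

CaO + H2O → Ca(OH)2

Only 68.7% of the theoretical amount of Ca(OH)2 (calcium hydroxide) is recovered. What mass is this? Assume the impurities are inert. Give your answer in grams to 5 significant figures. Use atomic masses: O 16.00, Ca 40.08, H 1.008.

116.47 g

Pure CaO available = 175.29 g × 0.732 = 128.312 g.
M(CaO) = 40.08 + 16.00 = 56.08 g/mol.
M(Ca(OH)2) = 40.08 + 2(16.00) + 2(1.008) = 74.096 g/mol.
n(CaO) = 128.312 g / 56.08 g/mol = 2.28802 mol.
From the equation the CaO:Ca(OH)2 mole ratio is 1:1, so n(Ca(OH)2) = 2.28802 × 1/1 = 2.28802 mol.
Mass of Ca(OH)2 = 2.28802 mol × 74.096 g/mol = 169.533 g.
Actual mass collected = 169.533 g × 0.687 = 116.469 g.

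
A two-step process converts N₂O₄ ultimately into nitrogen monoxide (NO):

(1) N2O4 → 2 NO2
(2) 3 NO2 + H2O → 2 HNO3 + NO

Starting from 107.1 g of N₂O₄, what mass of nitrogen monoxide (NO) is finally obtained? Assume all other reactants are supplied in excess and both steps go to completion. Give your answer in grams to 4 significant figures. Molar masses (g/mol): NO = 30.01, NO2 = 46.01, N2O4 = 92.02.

n(N2O4) = 107.10 / 92.02 = 1.1639 mol.
Step 1 gives a 1:2 ratio of N2O4 to NO2, so n(NO2) = 2.3278 mol.
In step 2 the NO2:NO ratio is 3:1, so n(NO) = 0.77592 mol.
Mass of NO = 0.77592 × 30.01 = 23.285 g.

23.29 g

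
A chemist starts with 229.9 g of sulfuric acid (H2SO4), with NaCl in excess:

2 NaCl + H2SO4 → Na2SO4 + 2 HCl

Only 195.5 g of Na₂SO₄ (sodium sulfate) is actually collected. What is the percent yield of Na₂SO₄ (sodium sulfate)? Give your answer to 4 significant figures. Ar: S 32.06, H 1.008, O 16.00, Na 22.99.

M(H2SO4) = 2(1.008) + 32.06 + 4(16.00) = 98.076 g/mol.
M(Na2SO4) = 2(22.99) + 32.06 + 4(16.00) = 142.04 g/mol.
n(H2SO4) = 229.90 g / 98.076 g/mol = 2.3441 mol.
From the equation the H2SO4:Na2SO4 mole ratio is 1:1, so n(Na2SO4) = 2.3441 × 1/1 = 2.3441 mol.
Mass of Na2SO4 = 2.3441 mol × 142.04 g/mol = 332.96 g.
This is the theoretical yield. Percent yield = 195.5 g / 332.96 g × 100% = 58.716%.

58.72 %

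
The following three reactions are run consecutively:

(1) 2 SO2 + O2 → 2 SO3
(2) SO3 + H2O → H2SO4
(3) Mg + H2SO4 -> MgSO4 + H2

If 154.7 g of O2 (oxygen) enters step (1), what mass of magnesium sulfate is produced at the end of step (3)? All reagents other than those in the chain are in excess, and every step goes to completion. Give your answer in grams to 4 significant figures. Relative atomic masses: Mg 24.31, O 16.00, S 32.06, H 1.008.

M(O2) = 2(16.00) = 32.00 g/mol.
M(MgSO4) = 24.31 + 32.06 + 4(16.00) = 120.37 g/mol.
n(O2) = 154.7 / 32.00 = 4.8344 mol.
Reaction (1): O2→SO3 ratio 1:2 ⇒ n(SO3) = 9.6687 mol.
Reaction (2): SO3→H2SO4 ratio 1:1 ⇒ n(H2SO4) = 9.6687 mol.
Reaction (3): H2SO4→MgSO4 ratio 1:1 ⇒ n(MgSO4) = 9.6687 mol.
Mass of MgSO4 = 9.6687 × 120.37 = 1163.8 g.

1164 g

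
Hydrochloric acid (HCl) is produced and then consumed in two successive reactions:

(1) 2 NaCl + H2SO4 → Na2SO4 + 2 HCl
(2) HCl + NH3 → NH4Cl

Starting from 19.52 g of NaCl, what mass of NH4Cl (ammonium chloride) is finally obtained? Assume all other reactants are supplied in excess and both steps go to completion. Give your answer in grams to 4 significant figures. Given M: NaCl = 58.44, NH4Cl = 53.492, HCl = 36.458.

n(NaCl) = 19.520 / 58.44 = 0.33402 mol.
Step 1 gives a 2:2 ratio of NaCl to HCl, so n(HCl) = 0.33402 mol.
In step 2 the HCl:NH4Cl ratio is 1:1, so n(NH4Cl) = 0.33402 mol.
Mass of NH4Cl = 0.33402 × 53.492 = 17.867 g.

17.87 g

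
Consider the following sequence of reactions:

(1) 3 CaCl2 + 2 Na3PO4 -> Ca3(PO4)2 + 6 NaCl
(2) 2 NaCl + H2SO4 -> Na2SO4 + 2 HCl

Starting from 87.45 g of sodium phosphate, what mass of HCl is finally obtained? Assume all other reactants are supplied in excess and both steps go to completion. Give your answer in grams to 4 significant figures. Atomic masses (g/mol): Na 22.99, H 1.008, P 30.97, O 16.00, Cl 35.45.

58.34 g

M(Na3PO4) = 3(22.99) + 30.97 + 4(16.00) = 163.94 g/mol.
M(HCl) = 1.008 + 35.45 = 36.458 g/mol.
n(Na3PO4) = 87.450 / 163.94 = 0.53343 mol.
Step 1 gives a 2:6 ratio of Na3PO4 to NaCl, so n(NaCl) = 1.6003 mol.
In step 2 the NaCl:HCl ratio is 2:2, so n(HCl) = 1.6003 mol.
Mass of HCl = 1.6003 × 36.458 = 58.343 g.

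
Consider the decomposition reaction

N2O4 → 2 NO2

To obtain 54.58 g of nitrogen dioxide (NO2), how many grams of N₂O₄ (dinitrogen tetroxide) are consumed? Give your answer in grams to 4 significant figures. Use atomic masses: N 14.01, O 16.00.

54.58 g

M(NO2) = 14.01 + 2(16.00) = 46.01 g/mol.
M(N2O4) = 2(14.01) + 4(16.00) = 92.02 g/mol.
n(NO2) = 54.580 g / 46.01 g/mol = 1.1863 mol.
From the equation the NO2:N2O4 mole ratio is 2:1, so n(N2O4) = 1.1863 × 1/2 = 0.59313 mol.
Mass of N2O4 = 0.59313 mol × 92.02 g/mol = 54.580 g.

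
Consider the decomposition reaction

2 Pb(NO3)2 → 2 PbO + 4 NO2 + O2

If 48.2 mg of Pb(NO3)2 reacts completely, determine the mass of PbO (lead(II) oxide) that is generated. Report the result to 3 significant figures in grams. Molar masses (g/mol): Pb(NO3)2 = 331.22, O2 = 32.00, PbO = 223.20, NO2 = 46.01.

0.0325 g

Convert: 48.2 mg = 0.04820 g.
n(Pb(NO3)2) = 0.04820 g / 331.22 g/mol = 0.0001455 mol.
From the equation the Pb(NO3)2:PbO mole ratio is 2:2, so n(PbO) = 0.0001455 × 2/2 = 0.0001455 mol.
Mass of PbO = 0.0001455 mol × 223.20 g/mol = 0.03248 g.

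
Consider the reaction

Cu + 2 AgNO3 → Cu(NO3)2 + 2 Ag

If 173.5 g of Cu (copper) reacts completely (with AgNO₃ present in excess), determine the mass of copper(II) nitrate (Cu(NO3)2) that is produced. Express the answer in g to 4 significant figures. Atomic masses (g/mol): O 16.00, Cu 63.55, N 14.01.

512.1 g

M(Cu) = 63.55 g/mol.
M(Cu(NO3)2) = 63.55 + 2(14.01) + 6(16.00) = 187.57 g/mol.
n(Cu) = 173.50 g / 63.55 g/mol = 2.7301 mol.
From the equation the Cu:Cu(NO3)2 mole ratio is 1:1, so n(Cu(NO3)2) = 2.7301 × 1/1 = 2.7301 mol.
Mass of Cu(NO3)2 = 2.7301 mol × 187.57 g/mol = 512.09 g.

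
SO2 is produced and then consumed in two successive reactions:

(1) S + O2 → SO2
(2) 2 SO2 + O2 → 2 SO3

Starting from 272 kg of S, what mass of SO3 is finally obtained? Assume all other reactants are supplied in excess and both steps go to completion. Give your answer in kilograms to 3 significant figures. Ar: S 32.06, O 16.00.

M(S) = 32.06 g/mol.
M(SO3) = 32.06 + 3(16.00) = 80.06 g/mol.
272 kg = 272000 g.
n(S) = 272000 / 32.06 = 8484 mol.
Step 1 gives a 1:1 ratio of S to SO2, so n(SO2) = 8484 mol.
In step 2 the SO2:SO3 ratio is 2:2, so n(SO3) = 8484 mol.
Mass of SO3 = 8484 × 80.06 = 679200 g = 679 kg.

679 kg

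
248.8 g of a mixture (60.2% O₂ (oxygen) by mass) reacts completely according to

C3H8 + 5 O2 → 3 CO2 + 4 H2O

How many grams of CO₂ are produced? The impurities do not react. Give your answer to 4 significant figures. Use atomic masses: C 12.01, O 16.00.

123.6 g

Mass of pure O2 = 248.8 g × 0.602 = 149.78 g.
M(O2) = 2(16.00) = 32.00 g/mol.
M(CO2) = 12.01 + 2(16.00) = 44.01 g/mol.
n(O2) = 149.78 g / 32.00 g/mol = 4.6806 mol.
From the equation the O2:CO2 mole ratio is 5:3, so n(CO2) = 4.6806 × 3/5 = 2.8083 mol.
Mass of CO2 = 2.8083 mol × 44.01 g/mol = 123.59 g.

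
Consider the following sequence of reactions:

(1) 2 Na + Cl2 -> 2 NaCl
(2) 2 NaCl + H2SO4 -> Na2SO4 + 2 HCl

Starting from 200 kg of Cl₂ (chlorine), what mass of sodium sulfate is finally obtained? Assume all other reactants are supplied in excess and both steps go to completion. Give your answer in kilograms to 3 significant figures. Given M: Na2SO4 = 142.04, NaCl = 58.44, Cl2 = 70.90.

200 kg = 200000 g.
n(Cl2) = 200000 / 70.90 = 2821 mol.
Step 1 gives a 1:2 ratio of Cl2 to NaCl, so n(NaCl) = 5642 mol.
In step 2 the NaCl:Na2SO4 ratio is 2:1, so n(Na2SO4) = 2821 mol.
Mass of Na2SO4 = 2821 × 142.04 = 400700 g = 401 kg.

401 kg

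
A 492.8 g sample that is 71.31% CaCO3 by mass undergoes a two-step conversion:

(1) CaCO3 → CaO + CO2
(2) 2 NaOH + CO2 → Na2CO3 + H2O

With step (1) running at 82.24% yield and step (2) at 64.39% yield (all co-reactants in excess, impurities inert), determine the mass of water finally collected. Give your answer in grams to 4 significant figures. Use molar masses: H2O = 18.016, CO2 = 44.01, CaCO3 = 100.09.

33.50 g

Pure CaCO3 = 492.8 × 0.7131 = 351.42 g.
n(CaCO3) = 351.42 / 100.09 = 3.5110 mol.
Step 1 (CaCO3:CO2 = 1:1): theoretical n(CO2) = 3.5110 mol; at 82.24% yield, n(CO2) = 2.8874 mol.
Step 2 (CO2:H2O = 1:1): theoretical n(H2O) = 2.8874 mol, so theoretical mass = 2.8874 × 18.016 = 52.020 g.
At 64.39% yield, actual mass of H2O = 52.020 × 0.6439 = 33.496 g.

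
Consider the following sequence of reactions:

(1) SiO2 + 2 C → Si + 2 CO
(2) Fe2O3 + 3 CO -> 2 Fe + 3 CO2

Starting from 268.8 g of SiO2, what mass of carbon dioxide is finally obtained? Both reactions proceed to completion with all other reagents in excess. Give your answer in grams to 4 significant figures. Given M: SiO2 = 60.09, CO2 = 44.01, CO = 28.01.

n(SiO2) = 268.80 / 60.09 = 4.4733 mol.
Step 1 gives a 1:2 ratio of SiO2 to CO, so n(CO) = 8.9466 mol.
In step 2 the CO:CO2 ratio is 3:3, so n(CO2) = 8.9466 mol.
Mass of CO2 = 8.9466 × 44.01 = 393.74 g.

393.7 g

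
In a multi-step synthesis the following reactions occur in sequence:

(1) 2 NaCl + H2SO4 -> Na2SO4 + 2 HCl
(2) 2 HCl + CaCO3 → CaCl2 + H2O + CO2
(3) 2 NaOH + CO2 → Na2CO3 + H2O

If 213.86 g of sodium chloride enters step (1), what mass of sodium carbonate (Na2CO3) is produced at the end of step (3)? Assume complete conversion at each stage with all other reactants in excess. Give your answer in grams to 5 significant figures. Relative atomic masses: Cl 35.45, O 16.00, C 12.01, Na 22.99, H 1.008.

193.93 g

M(NaCl) = 22.99 + 35.45 = 58.44 g/mol.
M(Na2CO3) = 2(22.99) + 12.01 + 3(16.00) = 105.99 g/mol.
n(NaCl) = 213.86 / 58.44 = 3.65948 mol.
Reaction (1): NaCl→HCl ratio 2:2 ⇒ n(HCl) = 3.65948 mol.
Reaction (2): HCl→CO2 ratio 2:1 ⇒ n(CO2) = 1.82974 mol.
Reaction (3): CO2→Na2CO3 ratio 1:1 ⇒ n(Na2CO3) = 1.82974 mol.
Mass of Na2CO3 = 1.82974 × 105.99 = 193.934 g.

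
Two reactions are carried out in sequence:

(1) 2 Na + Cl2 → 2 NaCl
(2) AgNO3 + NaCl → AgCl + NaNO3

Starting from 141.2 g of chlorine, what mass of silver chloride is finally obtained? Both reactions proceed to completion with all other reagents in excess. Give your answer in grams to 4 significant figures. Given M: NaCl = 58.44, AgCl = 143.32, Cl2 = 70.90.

n(Cl2) = 141.20 / 70.90 = 1.9915 mol.
Step 1 gives a 1:2 ratio of Cl2 to NaCl, so n(NaCl) = 3.9831 mol.
In step 2 the NaCl:AgCl ratio is 1:1, so n(AgCl) = 3.9831 mol.
Mass of AgCl = 3.9831 × 143.32 = 570.85 g.

570.9 g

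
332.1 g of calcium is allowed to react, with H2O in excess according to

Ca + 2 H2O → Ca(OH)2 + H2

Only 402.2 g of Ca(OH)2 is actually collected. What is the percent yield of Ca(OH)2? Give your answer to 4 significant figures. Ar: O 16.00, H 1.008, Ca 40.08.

65.51 %

M(Ca) = 40.08 g/mol.
M(Ca(OH)2) = 40.08 + 2(16.00) + 2(1.008) = 74.096 g/mol.
n(Ca) = 332.10 g / 40.08 g/mol = 8.2859 mol.
From the equation the Ca:Ca(OH)2 mole ratio is 1:1, so n(Ca(OH)2) = 8.2859 × 1/1 = 8.2859 mol.
Mass of Ca(OH)2 = 8.2859 mol × 74.096 g/mol = 613.95 g.
This is the theoretical yield. Percent yield = 402.2 g / 613.95 g × 100% = 65.510%.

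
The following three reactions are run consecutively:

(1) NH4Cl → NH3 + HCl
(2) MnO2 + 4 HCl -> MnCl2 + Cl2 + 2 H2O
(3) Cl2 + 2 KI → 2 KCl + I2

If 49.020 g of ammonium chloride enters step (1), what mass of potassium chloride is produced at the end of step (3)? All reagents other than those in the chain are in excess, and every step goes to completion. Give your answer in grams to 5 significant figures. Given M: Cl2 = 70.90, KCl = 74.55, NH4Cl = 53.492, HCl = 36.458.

n(NH4Cl) = 49.020 / 53.492 = 0.916399 mol.
Reaction (1): NH4Cl→HCl ratio 1:1 ⇒ n(HCl) = 0.916399 mol.
Reaction (2): HCl→Cl2 ratio 4:1 ⇒ n(Cl2) = 0.229100 mol.
Reaction (3): Cl2→KCl ratio 1:2 ⇒ n(KCl) = 0.458199 mol.
Mass of KCl = 0.458199 × 74.55 = 34.1588 g.

34.159 g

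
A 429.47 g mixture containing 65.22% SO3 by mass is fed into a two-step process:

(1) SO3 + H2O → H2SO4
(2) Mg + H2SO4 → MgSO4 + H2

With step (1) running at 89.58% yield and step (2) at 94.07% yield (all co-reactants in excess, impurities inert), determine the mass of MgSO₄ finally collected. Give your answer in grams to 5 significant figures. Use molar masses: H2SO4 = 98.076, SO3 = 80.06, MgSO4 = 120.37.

354.88 g

Pure SO3 = 429.47 × 0.6522 = 280.100 g.
n(SO3) = 280.100 / 80.06 = 3.49863 mol.
Step 1 (SO3:H2SO4 = 1:1): theoretical n(H2SO4) = 3.49863 mol; at 89.58% yield, n(H2SO4) = 3.13407 mol.
Step 2 (H2SO4:MgSO4 = 1:1): theoretical n(MgSO4) = 3.13407 mol, so theoretical mass = 3.13407 × 120.37 = 377.248 g.
At 94.07% yield, actual mass of MgSO4 = 377.248 × 0.9407 = 354.878 g.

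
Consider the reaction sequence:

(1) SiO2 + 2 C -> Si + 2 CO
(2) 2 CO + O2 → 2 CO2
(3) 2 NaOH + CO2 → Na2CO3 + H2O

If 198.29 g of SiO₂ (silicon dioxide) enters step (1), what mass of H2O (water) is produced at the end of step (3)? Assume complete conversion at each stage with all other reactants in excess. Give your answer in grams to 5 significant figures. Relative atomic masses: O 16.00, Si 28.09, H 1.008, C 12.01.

M(SiO2) = 28.09 + 2(16.00) = 60.09 g/mol.
M(H2O) = 2(1.008) + 16.00 = 18.016 g/mol.
n(SiO2) = 198.29 / 60.09 = 3.29988 mol.
Reaction (1): SiO2→CO ratio 1:2 ⇒ n(CO) = 6.59977 mol.
Reaction (2): CO→CO2 ratio 2:2 ⇒ n(CO2) = 6.59977 mol.
Reaction (3): CO2→H2O ratio 1:1 ⇒ n(H2O) = 6.59977 mol.
Mass of H2O = 6.59977 × 18.016 = 118.901 g.

118.90 g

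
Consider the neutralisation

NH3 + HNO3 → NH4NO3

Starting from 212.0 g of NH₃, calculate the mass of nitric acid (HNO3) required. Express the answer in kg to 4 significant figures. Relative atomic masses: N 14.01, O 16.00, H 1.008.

M(NH3) = 14.01 + 3(1.008) = 17.034 g/mol.
M(HNO3) = 1.008 + 14.01 + 3(16.00) = 63.018 g/mol.
n(NH3) = 212.00 g / 17.034 g/mol = 12.446 mol.
From the equation the NH3:HNO3 mole ratio is 1:1, so n(HNO3) = 12.446 × 1/1 = 12.446 mol.
Mass of HNO3 = 12.446 mol × 63.018 g/mol = 784.30 g.
Converting to kg: 784.30 g = 0.7843 kg.

0.7843 kg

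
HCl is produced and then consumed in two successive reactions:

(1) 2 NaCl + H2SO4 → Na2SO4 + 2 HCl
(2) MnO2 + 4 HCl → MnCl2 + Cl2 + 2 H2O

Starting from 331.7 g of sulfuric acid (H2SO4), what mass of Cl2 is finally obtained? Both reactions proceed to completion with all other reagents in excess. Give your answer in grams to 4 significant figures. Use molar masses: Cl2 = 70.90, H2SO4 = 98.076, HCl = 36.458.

119.9 g

n(H2SO4) = 331.70 / 98.076 = 3.3821 mol.
Step 1 gives a 1:2 ratio of H2SO4 to HCl, so n(HCl) = 6.7641 mol.
In step 2 the HCl:Cl2 ratio is 4:1, so n(Cl2) = 1.6910 mol.
Mass of Cl2 = 1.6910 × 70.90 = 119.89 g.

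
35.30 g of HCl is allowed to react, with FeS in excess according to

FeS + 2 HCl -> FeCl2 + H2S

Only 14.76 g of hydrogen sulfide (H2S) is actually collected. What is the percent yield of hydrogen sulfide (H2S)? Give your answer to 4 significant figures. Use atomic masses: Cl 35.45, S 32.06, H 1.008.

M(HCl) = 1.008 + 35.45 = 36.458 g/mol.
M(H2S) = 2(1.008) + 32.06 = 34.076 g/mol.
n(HCl) = 35.300 g / 36.458 g/mol = 0.96824 mol.
From the equation the HCl:H2S mole ratio is 2:1, so n(H2S) = 0.96824 × 1/2 = 0.48412 mol.
Mass of H2S = 0.48412 mol × 34.076 g/mol = 16.497 g.
This is the theoretical yield. Percent yield = 14.76 g / 16.497 g × 100% = 89.472%.

89.47 %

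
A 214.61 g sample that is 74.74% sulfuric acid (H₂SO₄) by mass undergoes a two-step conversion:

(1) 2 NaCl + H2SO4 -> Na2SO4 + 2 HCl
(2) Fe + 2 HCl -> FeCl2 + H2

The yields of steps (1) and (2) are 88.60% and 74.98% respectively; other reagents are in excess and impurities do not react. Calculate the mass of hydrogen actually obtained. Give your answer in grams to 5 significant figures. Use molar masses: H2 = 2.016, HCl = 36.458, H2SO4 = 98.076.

2.1903 g

Pure H2SO4 = 214.61 × 0.7474 = 160.400 g.
n(H2SO4) = 160.400 / 98.076 = 1.63546 mol.
Step 1 (H2SO4:HCl = 1:2): theoretical n(HCl) = 3.27092 mol; at 88.60% yield, n(HCl) = 2.89804 mol.
Step 2 (HCl:H2 = 2:1): theoretical n(H2) = 1.44902 mol, so theoretical mass = 1.44902 × 2.016 = 2.92122 g.
At 74.98% yield, actual mass of H2 = 2.92122 × 0.7498 = 2.19033 g.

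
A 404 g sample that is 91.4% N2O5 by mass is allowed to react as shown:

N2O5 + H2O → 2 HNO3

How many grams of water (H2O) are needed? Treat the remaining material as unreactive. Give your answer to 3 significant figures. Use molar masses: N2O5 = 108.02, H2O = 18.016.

Mass of pure N2O5 = 404 g × 0.914 = 369.3 g.
n(N2O5) = 369.3 g / 108.02 g/mol = 3.418 mol.
From the equation the N2O5:H2O mole ratio is 1:1, so n(H2O) = 3.418 × 1/1 = 3.418 mol.
Mass of H2O = 3.418 mol × 18.016 g/mol = 61.59 g.

61.6 g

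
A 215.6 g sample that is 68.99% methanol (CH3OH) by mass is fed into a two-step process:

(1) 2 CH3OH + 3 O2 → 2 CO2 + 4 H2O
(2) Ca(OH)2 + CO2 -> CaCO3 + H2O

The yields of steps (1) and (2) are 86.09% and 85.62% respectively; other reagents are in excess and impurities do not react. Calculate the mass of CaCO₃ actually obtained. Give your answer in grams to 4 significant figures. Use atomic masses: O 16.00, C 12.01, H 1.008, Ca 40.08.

Pure CH3OH = 215.6 × 0.6899 = 148.74 g.
M(CH3OH) = 12.01 + 4(1.008) + 16.00 = 32.042 g/mol.
M(CaCO3) = 40.08 + 12.01 + 3(16.00) = 100.09 g/mol.
n(CH3OH) = 148.74 / 32.042 = 4.6421 mol.
Step 1 (CH3OH:CO2 = 2:2): theoretical n(CO2) = 4.6421 mol; at 86.09% yield, n(CO2) = 3.9964 mol.
Step 2 (CO2:CaCO3 = 1:1): theoretical n(CaCO3) = 3.9964 mol, so theoretical mass = 3.9964 × 100.09 = 400.00 g.
At 85.62% yield, actual mass of CaCO3 = 400.00 × 0.8562 = 342.48 g.

342.5 g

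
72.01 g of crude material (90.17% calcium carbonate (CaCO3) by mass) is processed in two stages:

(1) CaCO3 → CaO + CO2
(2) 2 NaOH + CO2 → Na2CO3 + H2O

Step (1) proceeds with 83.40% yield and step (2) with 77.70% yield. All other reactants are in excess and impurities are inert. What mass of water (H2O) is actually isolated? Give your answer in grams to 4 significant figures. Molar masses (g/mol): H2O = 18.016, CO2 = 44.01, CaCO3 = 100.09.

7.574 g

Pure CaCO3 = 72.01 × 0.9017 = 64.931 g.
n(CaCO3) = 64.931 / 100.09 = 0.64873 mol.
Step 1 (CaCO3:CO2 = 1:1): theoretical n(CO2) = 0.64873 mol; at 83.40% yield, n(CO2) = 0.54104 mol.
Step 2 (CO2:H2O = 1:1): theoretical n(H2O) = 0.54104 mol, so theoretical mass = 0.54104 × 18.016 = 9.7474 g.
At 77.70% yield, actual mass of H2O = 9.7474 × 0.7770 = 7.5737 g.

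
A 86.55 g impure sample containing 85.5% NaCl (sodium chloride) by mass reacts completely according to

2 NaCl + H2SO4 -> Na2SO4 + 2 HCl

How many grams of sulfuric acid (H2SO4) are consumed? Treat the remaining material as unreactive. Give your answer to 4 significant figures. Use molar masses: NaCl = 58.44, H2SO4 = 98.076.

62.09 g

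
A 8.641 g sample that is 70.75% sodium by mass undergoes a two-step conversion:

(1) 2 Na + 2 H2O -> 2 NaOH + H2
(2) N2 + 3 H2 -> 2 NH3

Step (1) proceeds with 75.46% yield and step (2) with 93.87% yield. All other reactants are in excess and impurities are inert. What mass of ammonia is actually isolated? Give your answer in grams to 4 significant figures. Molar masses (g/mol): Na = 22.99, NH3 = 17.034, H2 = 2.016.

1.070 g

Pure Na = 8.641 × 0.7075 = 6.1135 g.
n(Na) = 6.1135 / 22.99 = 0.26592 mol.
Step 1 (Na:H2 = 2:1): theoretical n(H2) = 0.13296 mol; at 75.46% yield, n(H2) = 0.10033 mol.
Step 2 (H2:NH3 = 3:2): theoretical n(NH3) = 0.066888 mol, so theoretical mass = 0.066888 × 17.034 = 1.1394 g.
At 93.87% yield, actual mass of NH3 = 1.1394 × 0.9387 = 1.0695 g.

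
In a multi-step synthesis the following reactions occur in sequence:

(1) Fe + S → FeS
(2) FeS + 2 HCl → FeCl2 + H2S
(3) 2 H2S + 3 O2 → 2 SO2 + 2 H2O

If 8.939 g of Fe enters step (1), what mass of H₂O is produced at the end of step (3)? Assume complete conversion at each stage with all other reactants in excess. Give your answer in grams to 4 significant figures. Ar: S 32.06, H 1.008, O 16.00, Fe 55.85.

M(Fe) = 55.85 g/mol.
M(H2O) = 2(1.008) + 16.00 = 18.016 g/mol.
n(Fe) = 8.939 / 55.85 = 0.16005 mol.
Reaction (1): Fe→FeS ratio 1:1 ⇒ n(FeS) = 0.16005 mol.
Reaction (2): FeS→H2S ratio 1:1 ⇒ n(H2S) = 0.16005 mol.
Reaction (3): H2S→H2O ratio 2:2 ⇒ n(H2O) = 0.16005 mol.
Mass of H2O = 0.16005 × 18.016 = 2.8835 g.

2.884 g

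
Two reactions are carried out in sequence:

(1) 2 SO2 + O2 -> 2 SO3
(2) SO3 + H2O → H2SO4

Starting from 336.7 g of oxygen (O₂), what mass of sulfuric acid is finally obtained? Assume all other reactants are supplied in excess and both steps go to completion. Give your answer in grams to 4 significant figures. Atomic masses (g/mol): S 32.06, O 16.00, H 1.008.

2064 g

M(O2) = 2(16.00) = 32.00 g/mol.
M(H2SO4) = 2(1.008) + 32.06 + 4(16.00) = 98.076 g/mol.
n(O2) = 336.70 / 32.00 = 10.522 mol.
Step 1 gives a 1:2 ratio of O2 to SO3, so n(SO3) = 21.044 mol.
In step 2 the SO3:H2SO4 ratio is 1:1, so n(H2SO4) = 21.044 mol.
Mass of H2SO4 = 21.044 × 98.076 = 2063.9 g.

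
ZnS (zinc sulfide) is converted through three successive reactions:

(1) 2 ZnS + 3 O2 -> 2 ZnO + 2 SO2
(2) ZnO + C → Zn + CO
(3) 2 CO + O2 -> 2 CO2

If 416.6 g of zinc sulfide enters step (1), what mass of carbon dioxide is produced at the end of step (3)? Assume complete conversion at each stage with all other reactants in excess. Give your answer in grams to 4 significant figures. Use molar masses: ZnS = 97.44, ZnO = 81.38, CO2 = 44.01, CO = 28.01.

n(ZnS) = 416.6 / 97.44 = 4.2755 mol.
Reaction (1): ZnS→ZnO ratio 2:2 ⇒ n(ZnO) = 4.2755 mol.
Reaction (2): ZnO→CO ratio 1:1 ⇒ n(CO) = 4.2755 mol.
Reaction (3): CO→CO2 ratio 2:2 ⇒ n(CO2) = 4.2755 mol.
Mass of CO2 = 4.2755 × 44.01 = 188.16 g.

188.2 g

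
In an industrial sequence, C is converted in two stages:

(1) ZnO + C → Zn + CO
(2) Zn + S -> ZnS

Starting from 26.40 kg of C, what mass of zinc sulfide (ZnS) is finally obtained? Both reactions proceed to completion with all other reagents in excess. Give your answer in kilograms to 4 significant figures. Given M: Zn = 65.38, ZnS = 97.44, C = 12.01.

214.2 kg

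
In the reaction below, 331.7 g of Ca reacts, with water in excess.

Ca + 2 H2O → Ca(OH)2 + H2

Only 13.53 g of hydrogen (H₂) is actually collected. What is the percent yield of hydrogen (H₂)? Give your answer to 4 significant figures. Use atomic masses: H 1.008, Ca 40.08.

81.09 %

M(Ca) = 40.08 g/mol.
M(H2) = 2(1.008) = 2.016 g/mol.
n(Ca) = 331.70 g / 40.08 g/mol = 8.2759 mol.
From the equation the Ca:H2 mole ratio is 1:1, so n(H2) = 8.2759 × 1/1 = 8.2759 mol.
Mass of H2 = 8.2759 mol × 2.016 g/mol = 16.684 g.
This is the theoretical yield. Percent yield = 13.53 g / 16.684 g × 100% = 81.094%.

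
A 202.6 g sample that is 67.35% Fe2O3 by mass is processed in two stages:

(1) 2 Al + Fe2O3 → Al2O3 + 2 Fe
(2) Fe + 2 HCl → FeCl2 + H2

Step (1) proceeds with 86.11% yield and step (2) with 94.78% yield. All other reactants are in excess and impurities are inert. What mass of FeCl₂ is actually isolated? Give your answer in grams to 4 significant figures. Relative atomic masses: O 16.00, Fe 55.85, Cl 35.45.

Pure Fe2O3 = 202.6 × 0.6735 = 136.45 g.
M(Fe2O3) = 2(55.85) + 3(16.00) = 159.70 g/mol.
M(FeCl2) = 55.85 + 2(35.45) = 126.75 g/mol.
n(Fe2O3) = 136.45 / 159.70 = 0.85442 mol.
Step 1 (Fe2O3:Fe = 1:2): theoretical n(Fe) = 1.7088 mol; at 86.11% yield, n(Fe) = 1.4715 mol.
Step 2 (Fe:FeCl2 = 1:1): theoretical n(FeCl2) = 1.4715 mol, so theoretical mass = 1.4715 × 126.75 = 186.51 g.
At 94.78% yield, actual mass of FeCl2 = 186.51 × 0.9478 = 176.77 g.

176.8 g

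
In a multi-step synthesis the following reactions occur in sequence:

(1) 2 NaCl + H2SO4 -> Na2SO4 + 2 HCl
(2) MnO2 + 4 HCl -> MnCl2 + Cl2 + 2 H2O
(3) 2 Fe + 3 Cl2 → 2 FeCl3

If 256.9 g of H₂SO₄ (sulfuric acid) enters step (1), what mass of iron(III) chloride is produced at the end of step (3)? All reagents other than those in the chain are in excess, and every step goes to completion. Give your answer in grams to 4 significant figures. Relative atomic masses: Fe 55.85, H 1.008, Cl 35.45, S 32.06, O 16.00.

141.6 g

M(H2SO4) = 2(1.008) + 32.06 + 4(16.00) = 98.076 g/mol.
M(FeCl3) = 55.85 + 3(35.45) = 162.20 g/mol.
n(H2SO4) = 256.9 / 98.076 = 2.6194 mol.
Reaction (1): H2SO4→HCl ratio 1:2 ⇒ n(HCl) = 5.2388 mol.
Reaction (2): HCl→Cl2 ratio 4:1 ⇒ n(Cl2) = 1.3097 mol.
Reaction (3): Cl2→FeCl3 ratio 3:2 ⇒ n(FeCl3) = 0.87313 mol.
Mass of FeCl3 = 0.87313 × 162.20 = 141.62 g.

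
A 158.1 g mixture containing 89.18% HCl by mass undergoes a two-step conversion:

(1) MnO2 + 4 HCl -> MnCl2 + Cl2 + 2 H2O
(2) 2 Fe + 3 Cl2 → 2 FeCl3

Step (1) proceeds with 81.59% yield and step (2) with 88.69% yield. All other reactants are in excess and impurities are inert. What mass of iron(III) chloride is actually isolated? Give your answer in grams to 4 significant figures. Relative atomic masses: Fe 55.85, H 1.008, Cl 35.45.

Pure HCl = 158.1 × 0.8918 = 140.99 g.
M(HCl) = 1.008 + 35.45 = 36.458 g/mol.
M(FeCl3) = 55.85 + 3(35.45) = 162.20 g/mol.
n(HCl) = 140.99 / 36.458 = 3.8673 mol.
Step 1 (HCl:Cl2 = 4:1): theoretical n(Cl2) = 0.96682 mol; at 81.59% yield, n(Cl2) = 0.78883 mol.
Step 2 (Cl2:FeCl3 = 3:2): theoretical n(FeCl3) = 0.52589 mol, so theoretical mass = 0.52589 × 162.20 = 85.299 g.
At 88.69% yield, actual mass of FeCl3 = 85.299 × 0.8869 = 75.652 g.

75.65 g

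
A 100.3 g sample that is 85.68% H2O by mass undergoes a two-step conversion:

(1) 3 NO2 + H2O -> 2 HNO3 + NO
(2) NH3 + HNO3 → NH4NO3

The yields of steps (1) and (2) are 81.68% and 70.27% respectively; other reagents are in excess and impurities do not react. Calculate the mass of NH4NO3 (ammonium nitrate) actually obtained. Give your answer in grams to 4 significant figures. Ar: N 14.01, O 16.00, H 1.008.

438.3 g

Pure H2O = 100.3 × 0.8568 = 85.937 g.
M(H2O) = 2(1.008) + 16.00 = 18.016 g/mol.
M(NH4NO3) = 2(14.01) + 4(1.008) + 3(16.00) = 80.052 g/mol.
n(H2O) = 85.937 / 18.016 = 4.7700 mol.
Step 1 (H2O:HNO3 = 1:2): theoretical n(HNO3) = 9.5401 mol; at 81.68% yield, n(HNO3) = 7.7923 mol.
Step 2 (HNO3:NH4NO3 = 1:1): theoretical n(NH4NO3) = 7.7923 mol, so theoretical mass = 7.7923 × 80.052 = 623.79 g.
At 70.27% yield, actual mass of NH4NO3 = 623.79 × 0.7027 = 438.34 g.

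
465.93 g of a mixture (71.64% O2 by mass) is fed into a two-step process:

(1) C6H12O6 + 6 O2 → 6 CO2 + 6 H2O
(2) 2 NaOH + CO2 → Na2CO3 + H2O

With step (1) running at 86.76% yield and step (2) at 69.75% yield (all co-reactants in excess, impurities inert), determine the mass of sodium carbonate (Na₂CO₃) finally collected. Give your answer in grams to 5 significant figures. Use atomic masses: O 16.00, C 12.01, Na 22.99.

669.04 g

Pure O2 = 465.93 × 0.7164 = 333.792 g.
M(O2) = 2(16.00) = 32.00 g/mol.
M(Na2CO3) = 2(22.99) + 12.01 + 3(16.00) = 105.99 g/mol.
n(O2) = 333.792 / 32.00 = 10.4310 mol.
Step 1 (O2:CO2 = 6:6): theoretical n(CO2) = 10.4310 mol; at 86.76% yield, n(CO2) = 9.04994 mol.
Step 2 (CO2:Na2CO3 = 1:1): theoretical n(Na2CO3) = 9.04994 mol, so theoretical mass = 9.04994 × 105.99 = 959.203 g.
At 69.75% yield, actual mass of Na2CO3 = 959.203 × 0.6975 = 669.044 g.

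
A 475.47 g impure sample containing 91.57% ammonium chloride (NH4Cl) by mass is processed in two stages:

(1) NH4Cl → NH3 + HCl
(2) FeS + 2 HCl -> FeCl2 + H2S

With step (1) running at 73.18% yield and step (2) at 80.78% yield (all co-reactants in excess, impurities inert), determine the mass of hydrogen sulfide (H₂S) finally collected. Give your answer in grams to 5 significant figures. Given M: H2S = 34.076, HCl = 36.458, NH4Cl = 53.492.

81.979 g

Pure NH4Cl = 475.47 × 0.9157 = 435.388 g.
n(NH4Cl) = 435.388 / 53.492 = 8.13931 mol.
Step 1 (NH4Cl:HCl = 1:1): theoretical n(HCl) = 8.13931 mol; at 73.18% yield, n(HCl) = 5.95635 mol.
Step 2 (HCl:H2S = 2:1): theoretical n(H2S) = 2.97817 mol, so theoretical mass = 2.97817 × 34.076 = 101.484 g.
At 80.78% yield, actual mass of H2S = 101.484 × 0.8078 = 81.9790 g.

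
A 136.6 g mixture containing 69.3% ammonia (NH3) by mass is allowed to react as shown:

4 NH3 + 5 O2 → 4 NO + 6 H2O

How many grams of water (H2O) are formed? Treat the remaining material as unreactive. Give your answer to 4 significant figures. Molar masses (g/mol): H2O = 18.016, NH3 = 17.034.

Mass of pure NH3 = 136.6 g × 0.693 = 94.664 g.
n(NH3) = 94.664 g / 17.034 g/mol = 5.5573 mol.
From the equation the NH3:H2O mole ratio is 4:6, so n(H2O) = 5.5573 × 6/4 = 8.3360 mol.
Mass of H2O = 8.3360 mol × 18.016 g/mol = 150.18 g.

150.2 g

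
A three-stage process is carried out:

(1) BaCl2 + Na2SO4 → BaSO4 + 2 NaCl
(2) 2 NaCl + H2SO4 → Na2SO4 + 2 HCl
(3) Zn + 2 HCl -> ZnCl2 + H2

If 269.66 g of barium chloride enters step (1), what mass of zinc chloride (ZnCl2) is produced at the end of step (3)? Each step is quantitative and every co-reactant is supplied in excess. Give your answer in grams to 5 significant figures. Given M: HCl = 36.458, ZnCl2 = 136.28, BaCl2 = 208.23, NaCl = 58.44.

n(BaCl2) = 269.66 / 208.23 = 1.29501 mol.
Reaction (1): BaCl2→NaCl ratio 1:2 ⇒ n(NaCl) = 2.59002 mol.
Reaction (2): NaCl→HCl ratio 2:2 ⇒ n(HCl) = 2.59002 mol.
Reaction (3): HCl→ZnCl2 ratio 2:1 ⇒ n(ZnCl2) = 1.29501 mol.
Mass of ZnCl2 = 1.29501 × 136.28 = 176.484 g.

176.48 g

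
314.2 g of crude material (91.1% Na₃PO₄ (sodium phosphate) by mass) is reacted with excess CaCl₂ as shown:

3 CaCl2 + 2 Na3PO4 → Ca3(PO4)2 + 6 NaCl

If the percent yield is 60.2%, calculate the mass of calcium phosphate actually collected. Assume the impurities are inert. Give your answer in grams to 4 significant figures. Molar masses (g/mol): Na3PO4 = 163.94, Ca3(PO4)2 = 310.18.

Pure Na3PO4 available = 314.2 g × 0.911 = 286.24 g.
n(Na3PO4) = 286.24 g / 163.94 g/mol = 1.7460 mol.
From the equation the Na3PO4:Ca3(PO4)2 mole ratio is 2:1, so n(Ca3(PO4)2) = 1.7460 × 1/2 = 0.87299 mol.
Mass of Ca3(PO4)2 = 0.87299 mol × 310.18 g/mol = 270.78 g.
Actual mass collected = 270.78 g × 0.602 = 163.01 g.

163.0 g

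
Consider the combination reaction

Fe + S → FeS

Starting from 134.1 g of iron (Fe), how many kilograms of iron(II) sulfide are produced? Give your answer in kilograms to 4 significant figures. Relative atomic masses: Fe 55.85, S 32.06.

0.2111 kg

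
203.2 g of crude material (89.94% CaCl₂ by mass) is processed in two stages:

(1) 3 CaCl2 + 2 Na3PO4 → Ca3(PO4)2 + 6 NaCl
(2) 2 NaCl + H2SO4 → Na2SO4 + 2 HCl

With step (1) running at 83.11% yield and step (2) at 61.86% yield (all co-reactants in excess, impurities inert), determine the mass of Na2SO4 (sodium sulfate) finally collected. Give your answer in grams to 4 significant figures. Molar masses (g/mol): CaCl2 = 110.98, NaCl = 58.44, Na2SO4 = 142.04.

120.3 g

Pure CaCl2 = 203.2 × 0.8994 = 182.76 g.
n(CaCl2) = 182.76 / 110.98 = 1.6468 mol.
Step 1 (CaCl2:NaCl = 3:6): theoretical n(NaCl) = 3.2935 mol; at 83.11% yield, n(NaCl) = 2.7373 mol.
Step 2 (NaCl:Na2SO4 = 2:1): theoretical n(Na2SO4) = 1.3686 mol, so theoretical mass = 1.3686 × 142.04 = 194.40 g.
At 61.86% yield, actual mass of Na2SO4 = 194.40 × 0.6186 = 120.26 g.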